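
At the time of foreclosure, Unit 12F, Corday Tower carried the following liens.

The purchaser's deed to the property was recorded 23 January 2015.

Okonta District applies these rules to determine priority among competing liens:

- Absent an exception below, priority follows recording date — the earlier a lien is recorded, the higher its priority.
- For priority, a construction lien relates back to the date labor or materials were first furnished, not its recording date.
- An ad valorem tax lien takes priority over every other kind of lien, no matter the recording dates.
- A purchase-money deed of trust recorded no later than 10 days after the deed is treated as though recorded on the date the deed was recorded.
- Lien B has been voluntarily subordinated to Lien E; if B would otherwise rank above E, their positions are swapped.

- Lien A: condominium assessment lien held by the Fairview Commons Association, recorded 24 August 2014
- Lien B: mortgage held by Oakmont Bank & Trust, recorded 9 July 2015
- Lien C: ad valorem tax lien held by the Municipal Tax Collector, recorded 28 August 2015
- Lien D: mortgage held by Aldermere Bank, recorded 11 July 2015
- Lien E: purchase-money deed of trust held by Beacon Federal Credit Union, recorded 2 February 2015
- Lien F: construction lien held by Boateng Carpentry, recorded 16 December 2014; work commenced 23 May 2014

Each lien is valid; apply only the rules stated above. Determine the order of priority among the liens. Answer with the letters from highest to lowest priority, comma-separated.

Effective dates after the stated exceptions: E was recorded within the 10-day window, so its effective date is the deed date 23 January 2015; F's effective date is 23 May 2014, when work began.
C is an ad valorem tax lien, so it outranks all other liens regardless of date.
The other liens, earliest effective date first: F (23 May 2014), A (24 August 2014), E (23 January 2015), B (9 July 2015), D (11 July 2015).
B is already junior to E, so the subordination agreement changes nothing.

C, F, A, E, B, D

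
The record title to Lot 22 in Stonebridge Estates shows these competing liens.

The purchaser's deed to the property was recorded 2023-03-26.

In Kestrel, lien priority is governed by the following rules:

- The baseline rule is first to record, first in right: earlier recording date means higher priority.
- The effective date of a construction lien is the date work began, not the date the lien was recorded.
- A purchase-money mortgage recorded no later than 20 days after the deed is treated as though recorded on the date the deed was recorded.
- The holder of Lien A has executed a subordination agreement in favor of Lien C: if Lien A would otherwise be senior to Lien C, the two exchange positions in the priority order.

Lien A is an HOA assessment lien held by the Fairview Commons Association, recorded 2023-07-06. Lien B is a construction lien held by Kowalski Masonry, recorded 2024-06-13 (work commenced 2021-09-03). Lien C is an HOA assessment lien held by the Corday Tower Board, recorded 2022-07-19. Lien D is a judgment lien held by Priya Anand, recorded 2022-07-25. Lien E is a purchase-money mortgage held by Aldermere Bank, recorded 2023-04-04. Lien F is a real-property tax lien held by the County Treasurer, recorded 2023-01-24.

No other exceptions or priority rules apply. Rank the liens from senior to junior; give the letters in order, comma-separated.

Adjusting effective dates: B relates back to 2021-09-03 (work commenced); E was recorded within the 20-day window, so its effective date is the deed date 2023-03-26.
By effective date: B (2021-09-03), C (2022-07-19), D (2022-07-25), F (2023-01-24), E (2023-03-26), A (2023-07-06).
Since A is not senior to C, the subordination leaves the order unchanged.

B, C, D, F, E, A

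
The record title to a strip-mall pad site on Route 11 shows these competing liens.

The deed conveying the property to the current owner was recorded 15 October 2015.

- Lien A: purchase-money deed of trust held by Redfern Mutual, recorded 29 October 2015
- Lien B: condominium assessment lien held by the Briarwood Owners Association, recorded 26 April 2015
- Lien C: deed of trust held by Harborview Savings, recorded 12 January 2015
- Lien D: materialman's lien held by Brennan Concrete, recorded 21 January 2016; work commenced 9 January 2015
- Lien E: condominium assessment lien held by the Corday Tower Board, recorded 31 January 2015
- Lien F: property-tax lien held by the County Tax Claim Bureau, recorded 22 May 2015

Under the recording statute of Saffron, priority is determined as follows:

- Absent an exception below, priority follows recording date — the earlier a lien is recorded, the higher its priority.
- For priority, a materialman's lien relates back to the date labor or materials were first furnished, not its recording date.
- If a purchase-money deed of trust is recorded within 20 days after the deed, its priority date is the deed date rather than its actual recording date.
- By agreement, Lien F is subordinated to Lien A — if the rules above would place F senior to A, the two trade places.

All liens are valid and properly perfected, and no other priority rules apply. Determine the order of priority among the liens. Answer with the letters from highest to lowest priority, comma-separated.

D, C, E, B, A, F

Effective dates: A was recorded within the 20-day window, so its effective date is the deed date 15 October 2015; D's effective date is 9 January 2015, when work began.
Ordering by effective date: D (9 January 2015), C (12 January 2015), E (31 January 2015), B (26 April 2015), F (22 May 2015), A (15 October 2015).
Because F would otherwise rank above A, the subordination swaps them.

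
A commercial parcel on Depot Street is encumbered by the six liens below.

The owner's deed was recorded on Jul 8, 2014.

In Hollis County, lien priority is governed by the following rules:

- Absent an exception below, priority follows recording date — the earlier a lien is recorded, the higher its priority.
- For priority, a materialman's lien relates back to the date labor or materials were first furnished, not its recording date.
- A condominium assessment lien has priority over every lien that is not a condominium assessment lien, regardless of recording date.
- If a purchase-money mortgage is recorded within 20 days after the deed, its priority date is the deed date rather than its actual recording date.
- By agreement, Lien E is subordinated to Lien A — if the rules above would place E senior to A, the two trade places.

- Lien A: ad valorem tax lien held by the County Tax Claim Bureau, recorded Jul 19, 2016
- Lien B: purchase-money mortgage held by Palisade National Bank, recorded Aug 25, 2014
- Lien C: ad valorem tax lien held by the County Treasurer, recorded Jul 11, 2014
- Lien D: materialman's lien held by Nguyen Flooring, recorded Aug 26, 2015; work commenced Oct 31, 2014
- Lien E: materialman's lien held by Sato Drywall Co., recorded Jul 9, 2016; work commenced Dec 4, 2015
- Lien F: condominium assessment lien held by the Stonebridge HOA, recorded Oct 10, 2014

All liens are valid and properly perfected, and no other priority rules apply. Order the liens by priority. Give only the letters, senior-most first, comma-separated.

F, C, B, D, A, E

Effective dates after the stated exceptions: B was recorded 48 days after the deed — beyond 20 days — so no relation-back applies; D's effective date is Oct 31, 2014, when work began; E's effective date is Dec 4, 2015, when work began.
As a condominium assessment lien, F is senior to every other lien.
Among the remaining liens, by effective date: C (Jul 11, 2014), B (Aug 25, 2014), D (Oct 31, 2014), E (Dec 4, 2015), A (Jul 19, 2016).
The subordination applies — E was senior to A — so E and A swap.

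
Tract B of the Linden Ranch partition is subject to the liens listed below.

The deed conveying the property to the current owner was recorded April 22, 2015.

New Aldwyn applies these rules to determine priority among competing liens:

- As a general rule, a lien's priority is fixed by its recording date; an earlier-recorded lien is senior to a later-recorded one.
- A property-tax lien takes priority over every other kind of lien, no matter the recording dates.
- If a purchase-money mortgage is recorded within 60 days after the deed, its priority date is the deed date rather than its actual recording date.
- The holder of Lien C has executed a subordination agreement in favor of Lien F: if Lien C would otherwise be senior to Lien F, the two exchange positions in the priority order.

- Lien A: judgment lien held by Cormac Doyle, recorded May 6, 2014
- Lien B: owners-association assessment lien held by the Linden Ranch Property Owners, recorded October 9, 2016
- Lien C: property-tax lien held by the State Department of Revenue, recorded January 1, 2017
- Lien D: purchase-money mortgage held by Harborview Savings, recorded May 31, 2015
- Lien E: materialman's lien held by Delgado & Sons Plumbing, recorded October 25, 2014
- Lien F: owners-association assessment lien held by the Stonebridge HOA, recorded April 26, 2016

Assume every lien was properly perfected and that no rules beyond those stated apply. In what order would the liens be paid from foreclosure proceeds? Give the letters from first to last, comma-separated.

F, A, E, D, C, B

Effective dates after the stated exceptions: D was recorded within the 60-day window, so its effective date is the deed date April 22, 2015.
C is a property-tax lien, so it outranks all other liens regardless of date.
Ordering the rest by effective date: A (May 6, 2014), E (October 25, 2014), D (April 22, 2015), F (April 26, 2016), B (October 9, 2016).
C is senior to F before the subordination, so the two trade places.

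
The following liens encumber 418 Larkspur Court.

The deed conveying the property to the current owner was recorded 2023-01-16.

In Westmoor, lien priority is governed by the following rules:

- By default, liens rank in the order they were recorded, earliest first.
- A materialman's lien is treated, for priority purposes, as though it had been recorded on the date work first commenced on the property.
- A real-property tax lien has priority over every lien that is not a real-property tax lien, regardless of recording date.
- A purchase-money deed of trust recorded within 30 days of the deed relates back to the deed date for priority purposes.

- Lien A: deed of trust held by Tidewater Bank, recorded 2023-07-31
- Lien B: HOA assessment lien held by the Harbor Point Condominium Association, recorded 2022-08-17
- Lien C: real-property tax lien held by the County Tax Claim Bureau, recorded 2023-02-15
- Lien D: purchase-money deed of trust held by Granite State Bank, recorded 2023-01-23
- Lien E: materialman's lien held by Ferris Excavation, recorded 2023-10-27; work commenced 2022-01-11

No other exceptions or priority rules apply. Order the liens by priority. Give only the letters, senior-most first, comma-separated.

First, effective dates: D was recorded within the 30-day window, so its effective date is the deed date 2023-01-16; E's effective date is 2022-01-11, when work began.
C is a real-property tax lien and takes priority over every other lien.
Among the remaining liens, by effective date: E (2022-01-11), B (2022-08-17), D (2023-01-16), A (2023-07-31).

C, E, B, D, A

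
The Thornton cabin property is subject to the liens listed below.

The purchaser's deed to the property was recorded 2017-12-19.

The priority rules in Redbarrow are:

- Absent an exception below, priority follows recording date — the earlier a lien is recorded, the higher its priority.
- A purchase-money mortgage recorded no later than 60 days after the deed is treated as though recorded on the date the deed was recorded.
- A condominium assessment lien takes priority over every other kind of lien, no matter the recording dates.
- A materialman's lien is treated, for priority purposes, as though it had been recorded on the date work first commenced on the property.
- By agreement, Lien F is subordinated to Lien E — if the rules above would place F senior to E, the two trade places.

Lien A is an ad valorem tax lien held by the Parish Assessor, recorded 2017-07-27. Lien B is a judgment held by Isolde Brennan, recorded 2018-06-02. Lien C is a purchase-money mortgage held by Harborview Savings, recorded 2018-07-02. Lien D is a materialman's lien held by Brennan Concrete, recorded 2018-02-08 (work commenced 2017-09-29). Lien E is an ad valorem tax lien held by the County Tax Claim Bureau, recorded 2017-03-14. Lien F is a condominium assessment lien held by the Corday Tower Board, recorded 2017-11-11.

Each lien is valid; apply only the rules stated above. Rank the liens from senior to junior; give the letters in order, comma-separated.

E, F, A, D, B, C

First, effective dates: C was recorded 195 days after the deed, outside the 60-day window, so it keeps its recording date; D is treated as recorded 2017-09-29, the work-commencement date.
F is a condominium assessment lien and takes priority over every other lien.
The other liens, earliest effective date first: E (2017-03-14), A (2017-07-27), D (2017-09-29), B (2018-06-02), C (2018-07-02).
Because F would otherwise rank above E, the subordination swaps them.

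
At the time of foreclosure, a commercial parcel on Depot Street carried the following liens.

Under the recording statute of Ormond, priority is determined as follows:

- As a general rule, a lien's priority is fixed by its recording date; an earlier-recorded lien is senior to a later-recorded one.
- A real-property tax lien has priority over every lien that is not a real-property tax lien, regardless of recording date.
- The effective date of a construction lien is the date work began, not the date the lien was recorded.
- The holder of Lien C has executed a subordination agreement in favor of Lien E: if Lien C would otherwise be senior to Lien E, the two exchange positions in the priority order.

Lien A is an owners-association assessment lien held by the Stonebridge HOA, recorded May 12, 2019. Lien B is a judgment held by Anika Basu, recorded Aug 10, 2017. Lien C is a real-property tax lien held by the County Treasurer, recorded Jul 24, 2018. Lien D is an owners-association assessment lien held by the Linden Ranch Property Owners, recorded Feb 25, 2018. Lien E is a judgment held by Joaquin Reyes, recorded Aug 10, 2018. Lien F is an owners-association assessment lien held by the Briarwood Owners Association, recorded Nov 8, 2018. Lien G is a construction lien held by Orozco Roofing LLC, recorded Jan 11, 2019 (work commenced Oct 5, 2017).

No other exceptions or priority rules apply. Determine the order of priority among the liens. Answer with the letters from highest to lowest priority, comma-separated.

First, effective dates: G relates back to Oct 5, 2017 (work commenced).
C is a real-property tax lien and takes priority over every other lien.
Ordering the rest by effective date: B (Aug 10, 2017), G (Oct 5, 2017), D (Feb 25, 2018), E (Aug 10, 2018), F (Nov 8, 2018), A (May 12, 2019).
Because C would otherwise rank above E, the subordination swaps them.

E, B, G, D, C, F, A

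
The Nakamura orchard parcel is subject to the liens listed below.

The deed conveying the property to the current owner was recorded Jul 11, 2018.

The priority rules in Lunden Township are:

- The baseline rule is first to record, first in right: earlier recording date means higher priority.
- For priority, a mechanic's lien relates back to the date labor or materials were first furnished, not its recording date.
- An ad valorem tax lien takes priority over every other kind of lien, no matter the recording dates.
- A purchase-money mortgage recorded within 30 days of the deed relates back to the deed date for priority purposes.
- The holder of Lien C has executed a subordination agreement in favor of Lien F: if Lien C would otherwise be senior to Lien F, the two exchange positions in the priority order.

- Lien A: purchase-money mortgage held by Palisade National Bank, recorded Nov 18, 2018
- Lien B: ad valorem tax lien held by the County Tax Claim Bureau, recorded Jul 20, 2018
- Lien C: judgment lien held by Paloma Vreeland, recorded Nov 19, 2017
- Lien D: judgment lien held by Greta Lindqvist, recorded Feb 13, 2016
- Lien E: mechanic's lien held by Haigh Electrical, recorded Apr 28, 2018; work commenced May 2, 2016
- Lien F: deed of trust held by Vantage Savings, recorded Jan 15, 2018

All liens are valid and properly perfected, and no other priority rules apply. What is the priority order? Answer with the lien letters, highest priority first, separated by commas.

B, D, E, F, C, A

Adjusting effective dates: A was recorded 130 days after the deed, outside the 30-day window, so it keeps its recording date; E is treated as recorded May 2, 2016, the work-commencement date.
B is an ad valorem tax lien, so it outranks all other liens regardless of date.
Remaining liens by effective date: D (Feb 13, 2016), E (May 2, 2016), C (Nov 19, 2017), F (Jan 15, 2018), A (Nov 18, 2018).
C would otherwise be senior to F, so under the subordination agreement C and F exchange positions.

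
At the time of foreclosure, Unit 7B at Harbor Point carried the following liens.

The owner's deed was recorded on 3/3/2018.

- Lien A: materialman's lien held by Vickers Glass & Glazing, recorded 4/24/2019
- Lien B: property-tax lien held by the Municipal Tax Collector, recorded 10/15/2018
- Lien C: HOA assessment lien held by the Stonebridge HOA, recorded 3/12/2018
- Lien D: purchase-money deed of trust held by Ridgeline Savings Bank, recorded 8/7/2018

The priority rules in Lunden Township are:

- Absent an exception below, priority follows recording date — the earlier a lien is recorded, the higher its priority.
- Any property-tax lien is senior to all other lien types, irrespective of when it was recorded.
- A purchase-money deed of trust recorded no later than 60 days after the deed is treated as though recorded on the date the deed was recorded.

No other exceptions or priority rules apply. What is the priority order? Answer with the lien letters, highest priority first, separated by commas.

First, effective dates: D was recorded 157 days after the deed, outside the 60-day window, so it keeps its recording date.
As a property-tax lien, B is senior to every other lien.
Remaining liens by effective date: C (3/12/2018), D (8/7/2018), A (4/24/2019).

B, C, D, A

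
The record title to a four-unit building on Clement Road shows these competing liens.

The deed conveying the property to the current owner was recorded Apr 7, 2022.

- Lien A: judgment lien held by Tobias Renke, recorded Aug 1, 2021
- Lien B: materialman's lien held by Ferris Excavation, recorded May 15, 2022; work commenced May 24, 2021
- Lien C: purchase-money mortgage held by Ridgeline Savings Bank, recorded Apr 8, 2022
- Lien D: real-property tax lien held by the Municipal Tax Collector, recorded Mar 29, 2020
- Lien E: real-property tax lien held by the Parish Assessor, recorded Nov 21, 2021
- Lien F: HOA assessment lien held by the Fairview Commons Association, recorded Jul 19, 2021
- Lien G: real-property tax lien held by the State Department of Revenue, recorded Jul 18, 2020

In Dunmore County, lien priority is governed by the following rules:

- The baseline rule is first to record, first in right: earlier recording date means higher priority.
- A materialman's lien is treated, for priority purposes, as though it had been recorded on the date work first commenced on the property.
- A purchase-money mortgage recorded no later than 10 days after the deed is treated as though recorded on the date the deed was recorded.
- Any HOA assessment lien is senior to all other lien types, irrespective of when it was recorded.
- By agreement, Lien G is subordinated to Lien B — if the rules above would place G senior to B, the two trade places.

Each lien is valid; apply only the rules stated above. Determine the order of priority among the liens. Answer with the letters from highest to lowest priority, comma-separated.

Effective dates after the stated exceptions: B is treated as recorded May 24, 2021, the work-commencement date; C relates back to the deed date Apr 7, 2022.
As an HOA assessment lien, F is senior to every other lien.
Remaining liens by effective date: D (Mar 29, 2020), G (Jul 18, 2020), B (May 24, 2021), A (Aug 1, 2021), E (Nov 21, 2021), C (Apr 7, 2022).
The subordination applies — G was senior to B — so G and B swap.

F, D, B, G, A, E, C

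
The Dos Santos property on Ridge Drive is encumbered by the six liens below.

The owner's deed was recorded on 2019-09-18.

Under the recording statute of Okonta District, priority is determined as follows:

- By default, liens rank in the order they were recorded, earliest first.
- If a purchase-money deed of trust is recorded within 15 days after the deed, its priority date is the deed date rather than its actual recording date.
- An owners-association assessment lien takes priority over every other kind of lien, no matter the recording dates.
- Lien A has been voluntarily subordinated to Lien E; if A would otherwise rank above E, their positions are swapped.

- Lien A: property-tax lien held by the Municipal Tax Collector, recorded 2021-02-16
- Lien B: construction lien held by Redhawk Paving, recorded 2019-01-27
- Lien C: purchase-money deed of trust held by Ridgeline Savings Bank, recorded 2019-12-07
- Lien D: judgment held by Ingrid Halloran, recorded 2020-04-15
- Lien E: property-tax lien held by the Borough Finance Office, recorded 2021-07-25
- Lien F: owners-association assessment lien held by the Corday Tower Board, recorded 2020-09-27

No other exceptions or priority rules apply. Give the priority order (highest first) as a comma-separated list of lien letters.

F, B, C, D, E, A

Effective dates: C was recorded 80 days after the deed, outside the 15-day window, so it keeps its recording date.
As an owners-association assessment lien, F is senior to every other lien.
The other liens, earliest effective date first: B (2019-01-27), C (2019-12-07), D (2020-04-15), A (2021-02-16), E (2021-07-25).
The subordination applies — A was senior to E — so A and E swap.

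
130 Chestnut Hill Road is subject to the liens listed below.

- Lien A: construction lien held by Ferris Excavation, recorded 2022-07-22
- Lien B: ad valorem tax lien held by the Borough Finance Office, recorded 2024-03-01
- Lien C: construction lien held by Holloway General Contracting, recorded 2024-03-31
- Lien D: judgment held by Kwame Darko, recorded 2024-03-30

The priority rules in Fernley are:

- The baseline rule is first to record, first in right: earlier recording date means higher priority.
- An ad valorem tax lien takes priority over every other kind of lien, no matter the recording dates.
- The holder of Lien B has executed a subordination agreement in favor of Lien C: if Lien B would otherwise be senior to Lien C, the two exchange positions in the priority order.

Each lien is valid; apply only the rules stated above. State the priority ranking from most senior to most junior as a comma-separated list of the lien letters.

C, A, D, B

As an ad valorem tax lien, B is senior to every other lien.
Remaining liens by effective date: A (2022-07-22), D (2024-03-30), C (2024-03-31).
B is senior to C before the subordination, so the two trade places.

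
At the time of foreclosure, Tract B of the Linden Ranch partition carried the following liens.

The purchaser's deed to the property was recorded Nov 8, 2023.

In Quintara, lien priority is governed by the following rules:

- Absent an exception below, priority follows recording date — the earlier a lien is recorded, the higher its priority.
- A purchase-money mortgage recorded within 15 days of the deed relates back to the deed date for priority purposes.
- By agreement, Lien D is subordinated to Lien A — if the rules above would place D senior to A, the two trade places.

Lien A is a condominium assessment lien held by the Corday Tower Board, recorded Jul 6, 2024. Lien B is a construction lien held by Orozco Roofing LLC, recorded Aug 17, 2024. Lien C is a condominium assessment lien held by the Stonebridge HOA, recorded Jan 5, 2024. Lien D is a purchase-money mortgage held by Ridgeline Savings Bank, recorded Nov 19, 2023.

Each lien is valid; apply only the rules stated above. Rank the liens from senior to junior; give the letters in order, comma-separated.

A, C, D, B

First, effective dates: D was recorded within the 15-day window, so its effective date is the deed date Nov 8, 2023.
Sorted by effective date: D (Nov 8, 2023), C (Jan 5, 2024), A (Jul 6, 2024), B (Aug 17, 2024).
D would otherwise be senior to A, so under the subordination agreement D and A exchange positions.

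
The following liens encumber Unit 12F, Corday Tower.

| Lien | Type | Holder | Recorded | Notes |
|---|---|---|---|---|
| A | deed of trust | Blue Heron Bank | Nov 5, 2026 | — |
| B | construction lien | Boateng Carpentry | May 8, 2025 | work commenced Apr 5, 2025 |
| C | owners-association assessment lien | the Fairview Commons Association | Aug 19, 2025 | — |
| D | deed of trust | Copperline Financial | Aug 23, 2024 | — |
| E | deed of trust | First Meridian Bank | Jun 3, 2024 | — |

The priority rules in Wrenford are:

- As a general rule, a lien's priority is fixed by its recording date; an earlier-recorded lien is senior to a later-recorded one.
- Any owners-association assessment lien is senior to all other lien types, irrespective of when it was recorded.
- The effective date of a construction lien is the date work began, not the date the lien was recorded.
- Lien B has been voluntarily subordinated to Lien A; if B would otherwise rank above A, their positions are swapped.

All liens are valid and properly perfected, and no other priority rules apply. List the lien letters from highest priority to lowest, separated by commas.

C, E, D, A, B

Effective dates: B's effective date is Apr 5, 2025, when work began.
C is an owners-association assessment lien and takes priority over every other lien.
Remaining liens by effective date: E (Jun 3, 2024), D (Aug 23, 2024), B (Apr 5, 2025), A (Nov 5, 2026).
The subordination applies — B was senior to A — so B and A swap.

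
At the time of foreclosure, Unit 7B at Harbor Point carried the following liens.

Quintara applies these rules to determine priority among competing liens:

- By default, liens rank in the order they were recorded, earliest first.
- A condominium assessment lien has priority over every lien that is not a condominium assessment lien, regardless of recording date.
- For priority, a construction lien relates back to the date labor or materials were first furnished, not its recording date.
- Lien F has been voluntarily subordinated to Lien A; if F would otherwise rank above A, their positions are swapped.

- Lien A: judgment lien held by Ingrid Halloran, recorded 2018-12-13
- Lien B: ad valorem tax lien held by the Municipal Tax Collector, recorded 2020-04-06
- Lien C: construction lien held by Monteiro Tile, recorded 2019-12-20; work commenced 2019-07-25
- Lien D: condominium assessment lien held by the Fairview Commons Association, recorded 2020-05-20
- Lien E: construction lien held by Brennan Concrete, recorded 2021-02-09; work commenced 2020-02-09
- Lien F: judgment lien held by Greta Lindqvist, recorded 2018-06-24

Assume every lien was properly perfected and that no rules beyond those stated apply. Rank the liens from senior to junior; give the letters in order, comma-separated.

Adjusting effective dates: C's effective date is 2019-07-25, when work began; E is treated as recorded 2020-02-09, the work-commencement date.
D is a condominium assessment lien, so it outranks all other liens regardless of date.
Ordering the rest by effective date: F (2018-06-24), A (2018-12-13), C (2019-07-25), E (2020-02-09), B (2020-04-06).
F would otherwise be senior to A, so under the subordination agreement F and A exchange positions.

D, A, F, C, E, B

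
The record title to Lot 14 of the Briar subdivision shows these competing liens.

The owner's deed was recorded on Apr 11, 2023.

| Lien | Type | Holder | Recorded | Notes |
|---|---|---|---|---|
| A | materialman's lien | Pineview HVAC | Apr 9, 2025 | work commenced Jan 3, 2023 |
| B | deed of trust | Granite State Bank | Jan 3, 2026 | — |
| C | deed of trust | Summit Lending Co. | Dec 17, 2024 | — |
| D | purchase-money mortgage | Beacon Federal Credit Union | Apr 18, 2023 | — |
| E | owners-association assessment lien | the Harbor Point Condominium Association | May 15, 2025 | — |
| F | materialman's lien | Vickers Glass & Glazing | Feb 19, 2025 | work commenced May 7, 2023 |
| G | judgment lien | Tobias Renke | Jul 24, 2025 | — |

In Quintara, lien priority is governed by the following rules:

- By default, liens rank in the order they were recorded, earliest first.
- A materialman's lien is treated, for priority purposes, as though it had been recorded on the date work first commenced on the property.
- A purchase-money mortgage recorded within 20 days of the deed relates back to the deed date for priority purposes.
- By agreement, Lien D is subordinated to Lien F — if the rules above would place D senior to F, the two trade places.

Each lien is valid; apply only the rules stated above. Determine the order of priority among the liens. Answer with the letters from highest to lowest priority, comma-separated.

A, F, D, C, E, G, B

Effective dates: A is treated as recorded Jan 3, 2023, the work-commencement date; D was recorded within the 20-day window, so its effective date is the deed date Apr 11, 2023; F relates back to May 7, 2023 (work commenced).
Ordering by effective date: A (Jan 3, 2023), D (Apr 11, 2023), F (May 7, 2023), C (Dec 17, 2024), E (May 15, 2025), G (Jul 24, 2025), B (Jan 3, 2026).
D would otherwise be senior to F, so under the subordination agreement D and F exchange positions.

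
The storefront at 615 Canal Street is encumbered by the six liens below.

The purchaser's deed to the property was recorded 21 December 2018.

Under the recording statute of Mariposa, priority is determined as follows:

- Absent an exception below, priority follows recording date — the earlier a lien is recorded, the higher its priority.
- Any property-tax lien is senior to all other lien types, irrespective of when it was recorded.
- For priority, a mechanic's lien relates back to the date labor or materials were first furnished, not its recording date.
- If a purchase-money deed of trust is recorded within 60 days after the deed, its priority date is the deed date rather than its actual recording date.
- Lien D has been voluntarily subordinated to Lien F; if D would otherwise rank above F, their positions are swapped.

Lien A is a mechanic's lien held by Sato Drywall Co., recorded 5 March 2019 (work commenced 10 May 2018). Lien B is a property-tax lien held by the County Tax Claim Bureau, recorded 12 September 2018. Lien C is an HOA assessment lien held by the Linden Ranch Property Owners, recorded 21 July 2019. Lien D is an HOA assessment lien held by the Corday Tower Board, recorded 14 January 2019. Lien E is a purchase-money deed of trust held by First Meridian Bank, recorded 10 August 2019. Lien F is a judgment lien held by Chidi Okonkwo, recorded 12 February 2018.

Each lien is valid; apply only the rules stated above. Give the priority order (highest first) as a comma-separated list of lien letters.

Adjusting effective dates: A is treated as recorded 10 May 2018, the work-commencement date; E was recorded 232 days after the deed, outside the 60-day window, so it keeps its recording date.
B, as a property-tax lien, has superpriority and ranks first.
Remaining liens by effective date: F (12 February 2018), A (10 May 2018), D (14 January 2019), C (21 July 2019), E (10 August 2019).
D is already junior to F, so the subordination agreement changes nothing.

B, F, A, D, C, E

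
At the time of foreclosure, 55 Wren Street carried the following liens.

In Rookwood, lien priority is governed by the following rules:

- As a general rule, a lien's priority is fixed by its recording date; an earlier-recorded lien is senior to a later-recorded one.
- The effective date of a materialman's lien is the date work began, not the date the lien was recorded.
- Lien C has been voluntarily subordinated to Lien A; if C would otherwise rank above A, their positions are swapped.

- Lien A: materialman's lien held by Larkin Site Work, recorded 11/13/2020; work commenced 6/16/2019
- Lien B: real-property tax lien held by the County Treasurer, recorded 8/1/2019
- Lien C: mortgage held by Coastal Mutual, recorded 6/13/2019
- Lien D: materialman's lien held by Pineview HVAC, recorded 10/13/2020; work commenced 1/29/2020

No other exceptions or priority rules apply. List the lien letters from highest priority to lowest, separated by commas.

A, C, B, D

Adjusting effective dates: A relates back to 6/16/2019 (work commenced); D relates back to 1/29/2020 (work commenced).
By effective date, earliest first: C (6/13/2019), A (6/16/2019), B (8/1/2019), D (1/29/2020).
C is senior to A before the subordination, so the two trade places.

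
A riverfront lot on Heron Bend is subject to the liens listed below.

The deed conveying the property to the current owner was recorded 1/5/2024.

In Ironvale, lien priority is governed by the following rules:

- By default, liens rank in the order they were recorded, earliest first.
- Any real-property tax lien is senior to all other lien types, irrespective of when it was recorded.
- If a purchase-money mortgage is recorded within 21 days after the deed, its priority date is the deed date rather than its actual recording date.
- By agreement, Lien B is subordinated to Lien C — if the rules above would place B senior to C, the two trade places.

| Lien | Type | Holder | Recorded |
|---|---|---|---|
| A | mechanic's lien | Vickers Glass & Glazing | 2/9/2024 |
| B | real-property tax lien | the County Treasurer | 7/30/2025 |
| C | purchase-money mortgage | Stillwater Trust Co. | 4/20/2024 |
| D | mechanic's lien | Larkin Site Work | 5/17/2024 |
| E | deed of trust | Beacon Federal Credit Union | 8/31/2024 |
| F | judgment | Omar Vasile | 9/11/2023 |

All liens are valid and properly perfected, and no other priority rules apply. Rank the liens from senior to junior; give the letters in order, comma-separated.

Effective dates: C was recorded 106 days after the deed, outside the 21-day window, so it keeps its recording date.
B is a real-property tax lien and takes priority over every other lien.
The other liens, earliest effective date first: F (9/11/2023), A (2/9/2024), C (4/20/2024), D (5/17/2024), E (8/31/2024).
B is senior to C before the subordination, so the two trade places.

C, F, A, B, D, E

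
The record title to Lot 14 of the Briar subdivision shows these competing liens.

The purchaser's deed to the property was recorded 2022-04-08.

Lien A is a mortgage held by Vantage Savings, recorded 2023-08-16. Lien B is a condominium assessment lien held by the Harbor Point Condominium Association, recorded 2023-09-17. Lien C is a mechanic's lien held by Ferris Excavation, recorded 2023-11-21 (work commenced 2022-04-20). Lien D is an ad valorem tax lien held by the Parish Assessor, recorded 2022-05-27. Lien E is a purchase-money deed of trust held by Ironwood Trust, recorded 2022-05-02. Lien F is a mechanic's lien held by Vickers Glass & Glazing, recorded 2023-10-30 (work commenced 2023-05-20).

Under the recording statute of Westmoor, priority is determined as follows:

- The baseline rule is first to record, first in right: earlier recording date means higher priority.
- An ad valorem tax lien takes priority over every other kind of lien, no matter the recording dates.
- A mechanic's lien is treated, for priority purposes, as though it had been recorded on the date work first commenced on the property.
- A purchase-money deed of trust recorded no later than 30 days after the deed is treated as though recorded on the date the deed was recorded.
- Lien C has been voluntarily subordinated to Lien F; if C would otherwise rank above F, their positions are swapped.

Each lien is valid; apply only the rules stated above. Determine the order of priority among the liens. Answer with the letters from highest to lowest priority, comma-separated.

First, effective dates: C is treated as recorded 2022-04-20, the work-commencement date; E was recorded within the 30-day window, so its effective date is the deed date 2022-04-08; F relates back to 2023-05-20 (work commenced).
D is an ad valorem tax lien and takes priority over every other lien.
Ordering the rest by effective date: E (2022-04-08), C (2022-04-20), F (2023-05-20), A (2023-08-16), B (2023-09-17).
The subordination applies — C was senior to F — so C and F swap.

D, E, F, C, A, B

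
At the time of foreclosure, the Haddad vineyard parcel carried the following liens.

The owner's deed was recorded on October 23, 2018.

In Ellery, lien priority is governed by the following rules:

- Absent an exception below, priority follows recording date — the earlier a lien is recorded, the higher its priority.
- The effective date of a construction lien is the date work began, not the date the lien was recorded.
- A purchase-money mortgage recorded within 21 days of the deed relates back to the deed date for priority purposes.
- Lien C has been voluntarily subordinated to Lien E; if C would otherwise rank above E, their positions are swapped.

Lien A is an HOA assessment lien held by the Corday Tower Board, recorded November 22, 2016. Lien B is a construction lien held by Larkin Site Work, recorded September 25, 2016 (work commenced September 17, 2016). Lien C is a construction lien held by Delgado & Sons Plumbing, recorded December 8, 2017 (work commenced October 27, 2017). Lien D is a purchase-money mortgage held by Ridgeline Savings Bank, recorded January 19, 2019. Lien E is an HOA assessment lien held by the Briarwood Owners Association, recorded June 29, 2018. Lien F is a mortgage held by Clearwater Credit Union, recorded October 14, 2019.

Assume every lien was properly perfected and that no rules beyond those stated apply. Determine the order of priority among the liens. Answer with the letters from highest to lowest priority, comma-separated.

First, effective dates: B's effective date is September 17, 2016, when work began; C relates back to October 27, 2017 (work commenced); D was recorded 88 days after the deed — beyond 21 days — so no relation-back applies.
Ordering by effective date: B (September 17, 2016), A (November 22, 2016), C (October 27, 2017), E (June 29, 2018), D (January 19, 2019), F (October 14, 2019).
C is senior to E before the subordination, so the two trade places.

B, A, E, C, D, F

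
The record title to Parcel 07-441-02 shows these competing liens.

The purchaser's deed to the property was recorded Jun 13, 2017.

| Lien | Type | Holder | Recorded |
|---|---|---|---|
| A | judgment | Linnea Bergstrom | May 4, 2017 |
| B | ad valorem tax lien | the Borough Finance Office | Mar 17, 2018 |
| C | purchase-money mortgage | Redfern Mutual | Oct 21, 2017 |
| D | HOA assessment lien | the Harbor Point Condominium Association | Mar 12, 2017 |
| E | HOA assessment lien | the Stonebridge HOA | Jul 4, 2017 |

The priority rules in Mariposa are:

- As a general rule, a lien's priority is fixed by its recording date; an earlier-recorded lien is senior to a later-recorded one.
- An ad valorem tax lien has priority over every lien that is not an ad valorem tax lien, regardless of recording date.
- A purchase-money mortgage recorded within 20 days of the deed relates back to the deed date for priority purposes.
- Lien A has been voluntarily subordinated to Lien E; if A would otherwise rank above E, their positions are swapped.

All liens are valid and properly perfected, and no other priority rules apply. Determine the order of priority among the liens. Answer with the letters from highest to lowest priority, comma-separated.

First, effective dates: C missed the 20-day window (130 days after the deed), so its recording date stands.
B, as an ad valorem tax lien, has superpriority and ranks first.
Remaining liens by effective date: D (Mar 12, 2017), A (May 4, 2017), E (Jul 4, 2017), C (Oct 21, 2017).
A would otherwise be senior to E, so under the subordination agreement A and E exchange positions.

B, D, E, A, C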